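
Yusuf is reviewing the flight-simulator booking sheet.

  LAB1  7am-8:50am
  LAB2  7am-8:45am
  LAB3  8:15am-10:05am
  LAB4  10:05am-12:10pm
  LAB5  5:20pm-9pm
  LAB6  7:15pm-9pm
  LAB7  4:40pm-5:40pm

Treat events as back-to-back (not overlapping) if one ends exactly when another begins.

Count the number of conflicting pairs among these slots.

5

Two intervals overlap when each starts before the other ends.
Sorted by start: LAB1, LAB2, LAB3, LAB4, LAB7, LAB5, LAB6.
LAB2 starts before LAB1 ends → LAB1 and LAB2 overlap.
LAB3 starts before LAB1 ends → LAB1 and LAB3 overlap.
LAB4 starts after LAB1 ends; LAB1 is clear from here.
LAB3 starts before LAB2 ends → LAB2 and LAB3 overlap.
LAB4 starts after LAB2 ends; LAB2 is clear from here.
LAB4 starts exactly when LAB3 ends (back-to-back, no overlap); LAB3 is clear from here.
LAB7 starts after LAB4 ends; LAB4 is clear from here.
LAB5 starts before LAB7 ends → LAB7 and LAB5 overlap.
LAB6 starts after LAB7 ends.
LAB6 starts before LAB5 ends → LAB5 and LAB6 overlap.
Overlapping pairs: LAB1 & LAB2, LAB1 & LAB3, LAB2 & LAB3, LAB5 & LAB6, LAB5 & LAB7 — 5 in total.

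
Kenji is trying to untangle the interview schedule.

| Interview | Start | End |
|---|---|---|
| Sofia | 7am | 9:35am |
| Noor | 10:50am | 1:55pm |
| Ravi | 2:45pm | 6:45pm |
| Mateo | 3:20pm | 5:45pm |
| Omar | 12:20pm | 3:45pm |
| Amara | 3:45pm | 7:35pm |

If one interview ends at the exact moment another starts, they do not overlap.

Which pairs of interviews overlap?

Sorted by start: Sofia, Noor, Omar, Ravi, Mateo, Amara.
Noor starts after Sofia ends, so nothing later overlaps Sofia either.
Omar starts before Noor ends → Noor and Omar overlap.
Ravi starts after Noor ends, so nothing later overlaps Noor either.
Ravi starts before Omar ends → Omar and Ravi overlap.
Mateo starts before Omar ends → Omar and Mateo overlap.
Amara starts exactly when Omar ends (back-to-back, no overlap).
Mateo starts before Ravi ends → Ravi and Mateo overlap.
Amara starts before Ravi ends → Ravi and Amara overlap.
Amara starts before Mateo ends → Mateo and Amara overlap.

Amara & Mateo, Amara & Ravi, Mateo & Omar, Mateo & Ravi, Noor & Omar, Omar & Ravi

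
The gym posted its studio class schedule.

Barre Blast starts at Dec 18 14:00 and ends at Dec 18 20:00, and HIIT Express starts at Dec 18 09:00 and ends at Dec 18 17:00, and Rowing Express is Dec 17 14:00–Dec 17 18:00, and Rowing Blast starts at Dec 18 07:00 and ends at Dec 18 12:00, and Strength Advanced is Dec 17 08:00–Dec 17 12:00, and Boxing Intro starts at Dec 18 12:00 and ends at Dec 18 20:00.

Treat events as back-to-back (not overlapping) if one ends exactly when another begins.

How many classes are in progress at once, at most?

Walk through starts and ends in time order (an end at T is processed before a start at T):
Dec 17 08:00 start Strength Advanced → 1
Dec 17 12:00 end Strength Advanced → 0
Dec 17 14:00 start Rowing Express → 1
Dec 17 18:00 end Rowing Express → 0
Dec 18 07:00 start Rowing Blast → 1
Dec 18 09:00 start HIIT Express → 2
Dec 18 12:00 end Rowing Blast → 1
Dec 18 12:00 start Boxing Intro → 2
Dec 18 14:00 start Barre Blast → 3
Dec 18 17:00 end HIIT Express → 2
Dec 18 20:00 end Barre Blast → 1
Dec 18 20:00 end Boxing Intro → 0
Peak is 3, at Dec 18 14:00 (Barre Blast, Boxing Intro, HIIT Express).

3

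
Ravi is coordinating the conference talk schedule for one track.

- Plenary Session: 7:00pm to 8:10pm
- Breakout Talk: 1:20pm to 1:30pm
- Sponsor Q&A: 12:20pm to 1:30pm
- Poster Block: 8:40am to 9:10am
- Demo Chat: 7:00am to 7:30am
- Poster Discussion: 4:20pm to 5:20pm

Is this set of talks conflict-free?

Two intervals overlap when each starts before the other ends.
Sorted by start: Demo Chat, Poster Block, Sponsor Q&A, Breakout Talk, Poster Discussion, Plenary Session.
Poster Block starts after Demo Chat ends; Demo Chat is clear from here.
Sponsor Q&A starts after Poster Block ends; Poster Block is clear from here.
Breakout Talk starts before Sponsor Q&A ends → Sponsor Q&A and Breakout Talk overlap.
That's a conflict, so the schedule is not conflict-free.

No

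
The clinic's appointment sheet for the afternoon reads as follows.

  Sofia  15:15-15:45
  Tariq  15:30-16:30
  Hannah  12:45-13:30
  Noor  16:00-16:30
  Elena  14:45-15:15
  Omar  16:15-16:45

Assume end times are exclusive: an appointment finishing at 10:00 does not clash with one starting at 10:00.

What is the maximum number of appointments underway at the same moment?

3

Sort all start/end points and keep a running count:
12:45 start Hannah → 1
13:30 end Hannah → 0
14:45 start Elena → 1
15:15 end Elena → 0
15:15 start Sofia → 1
15:30 start Tariq → 2
15:45 end Sofia → 1
16:00 start Noor → 2
16:15 start Omar → 3
16:30 end Noor → 2
16:30 end Tariq → 1
16:45 end Omar → 0
Peak is 3, at 16:15 (Noor, Omar, Tariq).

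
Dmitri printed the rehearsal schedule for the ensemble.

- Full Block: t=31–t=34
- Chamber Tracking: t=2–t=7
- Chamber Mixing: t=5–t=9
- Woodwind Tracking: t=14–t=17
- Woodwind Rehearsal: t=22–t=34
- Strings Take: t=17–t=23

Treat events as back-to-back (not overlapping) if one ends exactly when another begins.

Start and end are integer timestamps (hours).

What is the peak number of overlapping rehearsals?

Sort all start/end points and keep a running count:
t=2 start Chamber Tracking → 1
t=5 start Chamber Mixing → 2
t=7 end Chamber Tracking → 1
t=9 end Chamber Mixing → 0
t=14 start Woodwind Tracking → 1
t=17 end Woodwind Tracking → 0
t=17 start Strings Take → 1
t=22 start Woodwind Rehearsal → 2
t=23 end Strings Take → 1
t=31 start Full Block → 2
t=34 end Full Block → 1
t=34 end Woodwind Rehearsal → 0
Peak is 2, at t=5 (Chamber Mixing, Chamber Tracking).

2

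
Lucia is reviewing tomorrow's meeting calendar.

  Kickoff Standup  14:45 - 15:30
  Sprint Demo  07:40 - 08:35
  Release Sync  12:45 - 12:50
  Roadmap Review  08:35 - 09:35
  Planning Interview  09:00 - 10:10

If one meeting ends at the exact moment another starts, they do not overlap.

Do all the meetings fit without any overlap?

No

Sorted by start: Sprint Demo, Roadmap Review, Planning Interview, Release Sync, Kickoff Standup.
Roadmap Review starts exactly when Sprint Demo ends (back-to-back, no overlap) — done with Sprint Demo.
Planning Interview starts before Roadmap Review ends → Roadmap Review and Planning Interview overlap.
That's a conflict, so the schedule is not conflict-free.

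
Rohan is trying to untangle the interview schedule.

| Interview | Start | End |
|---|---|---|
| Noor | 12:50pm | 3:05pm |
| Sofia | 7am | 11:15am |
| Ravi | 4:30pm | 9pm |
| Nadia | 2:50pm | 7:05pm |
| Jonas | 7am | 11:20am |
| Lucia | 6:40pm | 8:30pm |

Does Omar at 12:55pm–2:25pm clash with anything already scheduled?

Jonas: ends 11:20am at or before Omar starts 12:55pm → clear.
Sofia: ends 11:15am at or before Omar starts 12:55pm → clear.
Noor: starts 12:50pm before Omar ends 2:25pm, and ends 3:05pm after Omar starts 12:55pm → overlap.
Nadia: starts 2:50pm at or after Omar ends 2:25pm → clear.
Ravi: starts 4:30pm at or after Omar ends 2:25pm → clear.
Lucia: starts 6:40pm at or after Omar ends 2:25pm → clear.
Omar overlaps Noor.

Yes — it overlaps Noor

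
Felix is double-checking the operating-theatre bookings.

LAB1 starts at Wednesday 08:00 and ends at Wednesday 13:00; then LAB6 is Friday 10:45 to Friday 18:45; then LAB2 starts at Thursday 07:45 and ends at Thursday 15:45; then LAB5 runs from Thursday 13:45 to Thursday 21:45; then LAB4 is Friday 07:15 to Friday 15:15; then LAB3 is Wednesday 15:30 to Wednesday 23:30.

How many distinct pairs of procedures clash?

2

Sorted by start: LAB1, LAB3, LAB2, LAB5, LAB4, LAB6.
LAB3 starts after LAB1 ends — done with LAB1.
LAB2 starts after LAB3 ends — done with LAB3.
LAB5 starts before LAB2 ends → LAB2 and LAB5 overlap.
LAB4 starts after LAB2 ends — done with LAB2.
LAB4 starts after LAB5 ends — done with LAB5.
LAB6 starts before LAB4 ends → LAB4 and LAB6 overlap.
Overlapping pairs: LAB2 & LAB5, LAB4 & LAB6 — 2 in total.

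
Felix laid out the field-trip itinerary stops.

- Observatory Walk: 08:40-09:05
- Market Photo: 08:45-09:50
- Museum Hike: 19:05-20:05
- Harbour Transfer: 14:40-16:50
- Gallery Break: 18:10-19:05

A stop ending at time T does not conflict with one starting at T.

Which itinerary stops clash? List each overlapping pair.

Sorted by start: Observatory Walk, Market Photo, Harbour Transfer, Gallery Break, Museum Hike.
Market Photo starts before Observatory Walk ends → Observatory Walk and Market Photo overlap.
Harbour Transfer starts after Observatory Walk ends; Observatory Walk is clear from here.
Harbour Transfer starts after Market Photo ends; Market Photo is clear from here.
Gallery Break starts after Harbour Transfer ends; Harbour Transfer is clear from here.
Museum Hike starts exactly when Gallery Break ends (back-to-back, no overlap).

Market Photo & Observatory Walk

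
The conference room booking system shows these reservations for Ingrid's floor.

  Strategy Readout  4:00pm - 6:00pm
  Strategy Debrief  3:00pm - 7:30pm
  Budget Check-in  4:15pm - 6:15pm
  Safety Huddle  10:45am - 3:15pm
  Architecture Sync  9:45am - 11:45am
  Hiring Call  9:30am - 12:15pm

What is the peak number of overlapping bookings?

Sort all start/end points and keep a running count:
9:30am start Hiring Call → 1
9:45am start Architecture Sync → 2
10:45am start Safety Huddle → 3
11:45am end Architecture Sync → 2
12:15pm end Hiring Call → 1
3:00pm start Strategy Debrief → 2
3:15pm end Safety Huddle → 1
4:00pm start Strategy Readout → 2
4:15pm start Budget Check-in → 3
6:00pm end Strategy Readout → 2
6:15pm end Budget Check-in → 1
7:30pm end Strategy Debrief → 0
Peak is 3, at 10:45am (Architecture Sync, Hiring Call, Safety Huddle).

3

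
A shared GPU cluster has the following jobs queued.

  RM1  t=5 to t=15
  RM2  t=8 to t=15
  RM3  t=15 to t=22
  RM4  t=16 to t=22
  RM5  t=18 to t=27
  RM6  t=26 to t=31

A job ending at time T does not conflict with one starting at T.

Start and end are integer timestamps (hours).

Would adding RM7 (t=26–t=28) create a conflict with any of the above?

RM1: ends t=15 at or before RM7 starts t=26 → clear.
RM2: ends t=15 at or before RM7 starts t=26 → clear.
RM3: ends t=22 at or before RM7 starts t=26 → clear.
RM4: ends t=22 at or before RM7 starts t=26 → clear.
RM5: starts t=18 before RM7 ends t=28, and ends t=27 after RM7 starts t=26 → overlap.
RM6: starts t=26 before RM7 ends t=28, and ends t=31 after RM7 starts t=26 → overlap.
RM7 overlaps RM5, RM6.

Yes — it overlaps RM5, RM6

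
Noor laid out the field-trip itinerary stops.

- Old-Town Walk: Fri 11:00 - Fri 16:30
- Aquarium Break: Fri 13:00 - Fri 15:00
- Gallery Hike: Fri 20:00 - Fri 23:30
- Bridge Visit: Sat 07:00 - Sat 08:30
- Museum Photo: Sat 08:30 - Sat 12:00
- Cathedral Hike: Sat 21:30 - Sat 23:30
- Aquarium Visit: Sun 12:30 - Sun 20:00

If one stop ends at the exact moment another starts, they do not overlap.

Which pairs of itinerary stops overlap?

Sorted by start: Old-Town Walk, Aquarium Break, Gallery Hike, Bridge Visit, Museum Photo, Cathedral Hike, Aquarium Visit.
Aquarium Break starts before Old-Town Walk ends → Old-Town Walk and Aquarium Break overlap.
Gallery Hike starts after Old-Town Walk ends — done with Old-Town Walk.
Gallery Hike starts after Aquarium Break ends — done with Aquarium Break.
Bridge Visit starts after Gallery Hike ends — done with Gallery Hike.
Museum Photo starts exactly when Bridge Visit ends (back-to-back, no overlap) — done with Bridge Visit.
Cathedral Hike starts after Museum Photo ends — done with Museum Photo.
Aquarium Visit starts after Cathedral Hike ends.

Aquarium Break & Old-Town Walk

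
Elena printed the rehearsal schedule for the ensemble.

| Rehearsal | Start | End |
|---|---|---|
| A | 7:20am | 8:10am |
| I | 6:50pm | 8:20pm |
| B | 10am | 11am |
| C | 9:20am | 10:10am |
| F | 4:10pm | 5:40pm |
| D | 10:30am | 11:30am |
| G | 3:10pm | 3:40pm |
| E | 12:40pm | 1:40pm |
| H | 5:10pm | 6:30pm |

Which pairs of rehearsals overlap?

B & C, B & D, F & H

Sorted by start: A, C, B, D, E, G, F, H, I.
C starts after A ends; A is clear from here.
B starts before C ends → C and B overlap.
D starts after C ends; C is clear from here.
D starts before B ends → B and D overlap.
E starts after B ends; B is clear from here.
E starts after D ends; D is clear from here.
G starts after E ends; E is clear from here.
F starts after G ends; G is clear from here.
H starts before F ends → F and H overlap.
I starts after F ends.
I starts after H ends.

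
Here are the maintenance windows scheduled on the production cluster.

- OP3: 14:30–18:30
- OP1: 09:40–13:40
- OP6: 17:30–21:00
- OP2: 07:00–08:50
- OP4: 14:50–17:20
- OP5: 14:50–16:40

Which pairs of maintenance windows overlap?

OP3 & OP4, OP3 & OP5, OP3 & OP6, OP4 & OP5

Check each pair: they overlap iff neither finishes before the other starts.
Sorted by start: OP2, OP1, OP3, OP4, OP5, OP6.
OP1 starts after OP2 ends; OP2 is clear from here.
OP3 starts after OP1 ends; OP1 is clear from here.
OP4 starts before OP3 ends → OP3 and OP4 overlap.
OP5 starts before OP3 ends → OP3 and OP5 overlap.
OP6 starts before OP3 ends → OP3 and OP6 overlap.
OP5 starts before OP4 ends → OP4 and OP5 overlap.
OP6 starts after OP4 ends.
OP6 starts after OP5 ends.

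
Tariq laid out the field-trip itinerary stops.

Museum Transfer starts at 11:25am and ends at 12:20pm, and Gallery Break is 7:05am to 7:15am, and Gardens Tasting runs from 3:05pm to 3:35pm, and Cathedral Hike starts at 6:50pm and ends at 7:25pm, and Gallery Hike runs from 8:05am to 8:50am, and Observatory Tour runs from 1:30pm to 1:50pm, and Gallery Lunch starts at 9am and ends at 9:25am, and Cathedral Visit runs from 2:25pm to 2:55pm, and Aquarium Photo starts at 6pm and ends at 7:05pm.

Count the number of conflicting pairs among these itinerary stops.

Sorted by start: Gallery Break, Gallery Hike, Gallery Lunch, Museum Transfer, Observatory Tour, Cathedral Visit, Gardens Tasting, Aquarium Photo, Cathedral Hike.
Gallery Hike starts after Gallery Break ends; Gallery Break is clear from here.
Gallery Lunch starts after Gallery Hike ends; Gallery Hike is clear from here.
Museum Transfer starts after Gallery Lunch ends; Gallery Lunch is clear from here.
Observatory Tour starts after Museum Transfer ends; Museum Transfer is clear from here.
Cathedral Visit starts after Observatory Tour ends; Observatory Tour is clear from here.
Gardens Tasting starts after Cathedral Visit ends; Cathedral Visit is clear from here.
Aquarium Photo starts after Gardens Tasting ends; Gardens Tasting is clear from here.
Cathedral Hike starts before Aquarium Photo ends → Aquarium Photo and Cathedral Hike overlap.
Overlapping pairs: Aquarium Photo & Cathedral Hike — 1 in total.

1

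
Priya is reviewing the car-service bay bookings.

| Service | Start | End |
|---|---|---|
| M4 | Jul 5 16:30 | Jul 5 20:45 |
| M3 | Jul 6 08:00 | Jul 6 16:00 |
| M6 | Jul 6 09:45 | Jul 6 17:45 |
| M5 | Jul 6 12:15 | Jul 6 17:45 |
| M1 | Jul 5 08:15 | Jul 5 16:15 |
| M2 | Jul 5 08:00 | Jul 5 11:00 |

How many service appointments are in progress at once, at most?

Sort all start/end points and keep a running count:
Jul 5 08:00 start M2 → 1
Jul 5 08:15 start M1 → 2
Jul 5 11:00 end M2 → 1
Jul 5 16:15 end M1 → 0
Jul 5 16:30 start M4 → 1
Jul 5 20:45 end M4 → 0
Jul 6 08:00 start M3 → 1
Jul 6 09:45 start M6 → 2
Jul 6 12:15 start M5 → 3
Jul 6 16:00 end M3 → 2
Jul 6 17:45 end M5 → 1
Jul 6 17:45 end M6 → 0
Peak is 3, at Jul 6 12:15 (M3, M5, M6).

3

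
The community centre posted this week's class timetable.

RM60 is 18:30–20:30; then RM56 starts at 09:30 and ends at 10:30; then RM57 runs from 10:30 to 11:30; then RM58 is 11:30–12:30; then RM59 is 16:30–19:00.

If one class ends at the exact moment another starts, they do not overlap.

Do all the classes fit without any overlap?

No

Two intervals overlap when each starts before the other ends.
Sorted by start: RM56, RM57, RM58, RM59, RM60.
RM57 starts exactly when RM56 ends (back-to-back, no overlap); RM56 is clear from here.
RM58 starts exactly when RM57 ends (back-to-back, no overlap); RM57 is clear from here.
RM59 starts after RM58 ends; RM58 is clear from here.
RM60 starts before RM59 ends → RM59 and RM60 overlap.
That's a conflict, so the schedule is not conflict-free.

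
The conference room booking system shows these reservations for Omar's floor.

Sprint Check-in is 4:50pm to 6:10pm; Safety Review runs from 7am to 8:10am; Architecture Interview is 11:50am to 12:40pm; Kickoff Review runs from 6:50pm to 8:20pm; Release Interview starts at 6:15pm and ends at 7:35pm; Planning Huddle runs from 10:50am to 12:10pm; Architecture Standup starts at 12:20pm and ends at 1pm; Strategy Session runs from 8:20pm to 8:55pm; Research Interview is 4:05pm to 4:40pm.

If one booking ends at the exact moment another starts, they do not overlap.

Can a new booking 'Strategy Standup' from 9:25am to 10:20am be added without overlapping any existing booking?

Yes — the slot is free

Safety Review: ends 8:10am at or before Strategy Standup starts 9:25am → clear.
Planning Huddle: starts 10:50am at or after Strategy Standup ends 10:20am → clear.
Architecture Interview: starts 11:50am at or after Strategy Standup ends 10:20am → clear.
Architecture Standup: starts 12:20pm at or after Strategy Standup ends 10:20am → clear.
Research Interview: starts 4:05pm at or after Strategy Standup ends 10:20am → clear.
Sprint Check-in: starts 4:50pm at or after Strategy Standup ends 10:20am → clear.
Release Interview: starts 6:15pm at or after Strategy Standup ends 10:20am → clear.
Kickoff Review: starts 6:50pm at or after Strategy Standup ends 10:20am → clear.
Strategy Session: starts 8:20pm at or after Strategy Standup ends 10:20am → clear.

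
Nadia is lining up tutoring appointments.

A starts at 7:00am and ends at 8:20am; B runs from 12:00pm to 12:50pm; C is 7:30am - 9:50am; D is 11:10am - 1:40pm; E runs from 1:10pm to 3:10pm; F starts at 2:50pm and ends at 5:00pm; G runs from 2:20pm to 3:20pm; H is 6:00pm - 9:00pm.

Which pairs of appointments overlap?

A & C, B & D, D & E, E & F, E & G, F & G

Sorted by start: A, C, D, B, E, G, F, H.
C starts before A ends → A and C overlap.
D starts after A ends — done with A.
D starts after C ends — done with C.
B starts before D ends → D and B overlap.
E starts before D ends → D and E overlap.
G starts after D ends — done with D.
E starts after B ends — done with B.
G starts before E ends → E and G overlap.
F starts before E ends → E and F overlap.
H starts after E ends.
F starts before G ends → G and F overlap.
H starts after G ends.
H starts after F ends.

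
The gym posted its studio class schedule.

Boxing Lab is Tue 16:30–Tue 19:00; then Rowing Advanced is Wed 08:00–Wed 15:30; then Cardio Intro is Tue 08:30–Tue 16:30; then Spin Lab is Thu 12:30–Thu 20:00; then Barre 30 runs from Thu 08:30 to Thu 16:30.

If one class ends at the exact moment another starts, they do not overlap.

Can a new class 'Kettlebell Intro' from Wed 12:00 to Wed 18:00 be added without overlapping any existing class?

Cardio Intro: ends Tue 16:30 at or before Kettlebell Intro starts Wed 12:00 → clear.
Boxing Lab: ends Tue 19:00 at or before Kettlebell Intro starts Wed 12:00 → clear.
Rowing Advanced: starts Wed 08:00 before Kettlebell Intro ends Wed 18:00, and ends Wed 15:30 after Kettlebell Intro starts Wed 12:00 → overlap.
Barre 30: starts Thu 08:30 at or after Kettlebell Intro ends Wed 18:00 → clear.
Spin Lab: starts Thu 12:30 at or after Kettlebell Intro ends Wed 18:00 → clear.
Kettlebell Intro overlaps Rowing Advanced.

No — it overlaps Rowing Advanced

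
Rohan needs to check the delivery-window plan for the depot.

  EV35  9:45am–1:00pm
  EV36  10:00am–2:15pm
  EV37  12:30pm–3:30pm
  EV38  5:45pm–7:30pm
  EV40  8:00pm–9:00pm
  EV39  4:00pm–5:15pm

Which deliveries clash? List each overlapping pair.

EV35 & EV36, EV35 & EV37, EV36 & EV37

Sorted by start: EV35, EV36, EV37, EV39, EV38, EV40.
EV36 starts before EV35 ends → EV35 and EV36 overlap.
EV37 starts before EV35 ends → EV35 and EV37 overlap.
EV39 starts after EV35 ends — done with EV35.
EV37 starts before EV36 ends → EV36 and EV37 overlap.
EV39 starts after EV36 ends — done with EV36.
EV39 starts after EV37 ends — done with EV37.
EV38 starts after EV39 ends — done with EV39.
EV40 starts after EV38 ends.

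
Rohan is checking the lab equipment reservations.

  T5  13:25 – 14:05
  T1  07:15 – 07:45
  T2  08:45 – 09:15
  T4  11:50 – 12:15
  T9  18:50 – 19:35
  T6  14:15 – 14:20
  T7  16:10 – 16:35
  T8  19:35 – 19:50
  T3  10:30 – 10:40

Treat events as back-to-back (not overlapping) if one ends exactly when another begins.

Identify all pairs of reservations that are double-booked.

Sorted by start: T1, T2, T3, T4, T5, T6, T7, T9, T8.
T2 starts after T1 ends; T1 is clear from here.
T3 starts after T2 ends; T2 is clear from here.
T4 starts after T3 ends; T3 is clear from here.
T5 starts after T4 ends; T4 is clear from here.
T6 starts after T5 ends; T5 is clear from here.
T7 starts after T6 ends; T6 is clear from here.
T9 starts after T7 ends; T7 is clear from here.
T8 starts exactly when T9 ends (back-to-back, no overlap).

no conflicts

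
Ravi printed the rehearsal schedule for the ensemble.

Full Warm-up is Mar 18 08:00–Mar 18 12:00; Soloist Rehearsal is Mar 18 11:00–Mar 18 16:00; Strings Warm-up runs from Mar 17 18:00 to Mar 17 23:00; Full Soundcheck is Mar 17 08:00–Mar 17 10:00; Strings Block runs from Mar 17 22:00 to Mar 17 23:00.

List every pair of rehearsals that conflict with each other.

Two intervals overlap when each starts before the other ends.
Sorted by start: Full Soundcheck, Strings Warm-up, Strings Block, Full Warm-up, Soloist Rehearsal.
Strings Warm-up starts after Full Soundcheck ends, so nothing later overlaps Full Soundcheck either.
Strings Block starts before Strings Warm-up ends → Strings Warm-up and Strings Block overlap.
Full Warm-up starts after Strings Warm-up ends, so nothing later overlaps Strings Warm-up either.
Full Warm-up starts after Strings Block ends, so nothing later overlaps Strings Block either.
Soloist Rehearsal starts before Full Warm-up ends → Full Warm-up and Soloist Rehearsal overlap.

Full Warm-up & Soloist Rehearsal, Strings Block & Strings Warm-up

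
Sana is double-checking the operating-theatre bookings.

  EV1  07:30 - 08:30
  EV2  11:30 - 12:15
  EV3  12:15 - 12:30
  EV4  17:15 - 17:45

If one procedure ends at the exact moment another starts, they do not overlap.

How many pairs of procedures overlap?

0

Sorted by start: EV1, EV2, EV3, EV4.
EV2 starts after EV1 ends; EV1 is clear from here.
EV3 starts exactly when EV2 ends (back-to-back, no overlap); EV2 is clear from here.
EV4 starts after EV3 ends.
No pair overlaps.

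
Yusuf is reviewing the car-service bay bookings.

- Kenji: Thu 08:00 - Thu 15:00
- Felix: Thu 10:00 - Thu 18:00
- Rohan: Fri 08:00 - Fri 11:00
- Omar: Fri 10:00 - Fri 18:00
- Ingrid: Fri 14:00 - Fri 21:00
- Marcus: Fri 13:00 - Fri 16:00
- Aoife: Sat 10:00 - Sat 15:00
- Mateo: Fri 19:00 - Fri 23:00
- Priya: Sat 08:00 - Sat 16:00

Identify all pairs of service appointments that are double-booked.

Aoife & Priya, Felix & Kenji, Ingrid & Marcus, Ingrid & Mateo, Ingrid & Omar, Marcus & Omar, Omar & Rohan

Sorted by start: Kenji, Felix, Rohan, Omar, Marcus, Ingrid, Mateo, Priya, Aoife.
Felix starts before Kenji ends → Kenji and Felix overlap.
Rohan starts after Kenji ends, so Kenji has no further overlaps.
Rohan starts after Felix ends, so Felix has no further overlaps.
Omar starts before Rohan ends → Rohan and Omar overlap.
Marcus starts after Rohan ends, so Rohan has no further overlaps.
Marcus starts before Omar ends → Omar and Marcus overlap.
Ingrid starts before Omar ends → Omar and Ingrid overlap.
Mateo starts after Omar ends, so Omar has no further overlaps.
Ingrid starts before Marcus ends → Marcus and Ingrid overlap.
Mateo starts after Marcus ends, so Marcus has no further overlaps.
Mateo starts before Ingrid ends → Ingrid and Mateo overlap.
Priya starts after Ingrid ends, so Ingrid has no further overlaps.
Priya starts after Mateo ends, so Mateo has no further overlaps.
Aoife starts before Priya ends → Priya and Aoife overlap.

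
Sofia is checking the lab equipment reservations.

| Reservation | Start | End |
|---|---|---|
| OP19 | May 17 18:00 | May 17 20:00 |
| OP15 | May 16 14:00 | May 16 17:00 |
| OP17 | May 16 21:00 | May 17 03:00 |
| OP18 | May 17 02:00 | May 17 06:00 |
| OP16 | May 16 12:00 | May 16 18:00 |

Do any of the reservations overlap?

Yes

Two intervals overlap when each starts before the other ends.
Sorted by start: OP16, OP15, OP17, OP18, OP19.
OP15 starts before OP16 ends → OP16 and OP15 overlap.
That's a conflict, so the schedule is not conflict-free.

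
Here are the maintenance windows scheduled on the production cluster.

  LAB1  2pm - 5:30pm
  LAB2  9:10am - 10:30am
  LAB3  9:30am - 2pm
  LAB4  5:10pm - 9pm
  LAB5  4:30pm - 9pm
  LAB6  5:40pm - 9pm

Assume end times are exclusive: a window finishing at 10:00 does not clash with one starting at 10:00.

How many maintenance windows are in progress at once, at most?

3

Sweep the timeline, counting +1 at each start and −1 at each end (ends before starts at a tie):
9:10am start LAB2 → 1
9:30am start LAB3 → 2
10:30am end LAB2 → 1
2pm end LAB3 → 0
2pm start LAB1 → 1
4:30pm start LAB5 → 2
5:10pm start LAB4 → 3
5:30pm end LAB1 → 2
5:40pm start LAB6 → 3
9pm end LAB4 → 2
9pm end LAB5 → 1
9pm end LAB6 → 0
Peak is 3, at 5:10pm (LAB1, LAB4, LAB5).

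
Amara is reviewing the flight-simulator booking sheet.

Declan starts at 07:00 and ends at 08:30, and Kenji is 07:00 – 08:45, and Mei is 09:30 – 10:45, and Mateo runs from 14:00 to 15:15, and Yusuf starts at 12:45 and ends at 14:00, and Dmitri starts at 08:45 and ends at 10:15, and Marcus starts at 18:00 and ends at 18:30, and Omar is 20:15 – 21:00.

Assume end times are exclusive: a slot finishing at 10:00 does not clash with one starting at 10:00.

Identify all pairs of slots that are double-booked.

Sorted by start: Declan, Kenji, Dmitri, Mei, Yusuf, Mateo, Marcus, Omar.
Kenji starts before Declan ends → Declan and Kenji overlap.
Dmitri starts after Declan ends, so nothing later overlaps Declan either.
Dmitri starts exactly when Kenji ends (back-to-back, no overlap), so nothing later overlaps Kenji either.
Mei starts before Dmitri ends → Dmitri and Mei overlap.
Yusuf starts after Dmitri ends, so nothing later overlaps Dmitri either.
Yusuf starts after Mei ends, so nothing later overlaps Mei either.
Mateo starts exactly when Yusuf ends (back-to-back, no overlap), so nothing later overlaps Yusuf either.
Marcus starts after Mateo ends, so nothing later overlaps Mateo either.
Omar starts after Marcus ends.

Declan & Kenji, Dmitri & Mei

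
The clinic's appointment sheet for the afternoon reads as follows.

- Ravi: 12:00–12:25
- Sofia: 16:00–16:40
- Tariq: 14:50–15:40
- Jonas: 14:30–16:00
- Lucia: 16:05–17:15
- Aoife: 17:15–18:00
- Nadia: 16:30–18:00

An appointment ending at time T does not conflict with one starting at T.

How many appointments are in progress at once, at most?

Walk through starts and ends in time order (an end at T is processed before a start at T):
12:00 start Ravi → 1
12:25 end Ravi → 0
14:30 start Jonas → 1
14:50 start Tariq → 2
15:40 end Tariq → 1
16:00 end Jonas → 0
16:00 start Sofia → 1
16:05 start Lucia → 2
16:30 start Nadia → 3
16:40 end Sofia → 2
17:15 end Lucia → 1
17:15 start Aoife → 2
18:00 end Aoife → 1
18:00 end Nadia → 0
Peak is 3, at 16:30 (Lucia, Nadia, Sofia).

3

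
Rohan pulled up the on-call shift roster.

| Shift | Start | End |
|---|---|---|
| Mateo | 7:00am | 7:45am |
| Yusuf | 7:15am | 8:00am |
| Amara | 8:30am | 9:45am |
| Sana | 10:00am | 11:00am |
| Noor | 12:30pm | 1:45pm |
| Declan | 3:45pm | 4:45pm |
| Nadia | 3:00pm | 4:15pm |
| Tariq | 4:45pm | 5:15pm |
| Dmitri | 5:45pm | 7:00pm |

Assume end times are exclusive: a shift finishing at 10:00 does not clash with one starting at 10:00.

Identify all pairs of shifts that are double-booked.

Sorted by start: Mateo, Yusuf, Amara, Sana, Noor, Nadia, Declan, Tariq, Dmitri.
Yusuf starts before Mateo ends → Mateo and Yusuf overlap.
Amara starts after Mateo ends, so Mateo has no further overlaps.
Amara starts after Yusuf ends, so Yusuf has no further overlaps.
Sana starts after Amara ends, so Amara has no further overlaps.
Noor starts after Sana ends, so Sana has no further overlaps.
Nadia starts after Noor ends, so Noor has no further overlaps.
Declan starts before Nadia ends → Nadia and Declan overlap.
Tariq starts after Nadia ends, so Nadia has no further overlaps.
Tariq starts exactly when Declan ends (back-to-back, no overlap), so Declan has no further overlaps.
Dmitri starts after Tariq ends.

Declan & Nadia, Mateo & Yusuf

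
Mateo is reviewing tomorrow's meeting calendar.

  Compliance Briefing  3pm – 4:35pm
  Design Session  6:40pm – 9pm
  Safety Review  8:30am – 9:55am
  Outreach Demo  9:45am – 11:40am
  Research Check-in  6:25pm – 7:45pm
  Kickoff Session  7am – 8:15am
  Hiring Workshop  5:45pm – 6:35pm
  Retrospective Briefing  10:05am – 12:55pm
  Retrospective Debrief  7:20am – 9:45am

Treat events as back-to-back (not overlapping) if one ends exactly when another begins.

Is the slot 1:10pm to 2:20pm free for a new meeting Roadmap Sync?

Kickoff Session: ends 8:15am at or before Roadmap Sync starts 1:10pm → clear.
Retrospective Debrief: ends 9:45am at or before Roadmap Sync starts 1:10pm → clear.
Safety Review: ends 9:55am at or before Roadmap Sync starts 1:10pm → clear.
Outreach Demo: ends 11:40am at or before Roadmap Sync starts 1:10pm → clear.
Retrospective Briefing: ends 12:55pm at or before Roadmap Sync starts 1:10pm → clear.
Compliance Briefing: starts 3pm at or after Roadmap Sync ends 2:20pm → clear.
Hiring Workshop: starts 5:45pm at or after Roadmap Sync ends 2:20pm → clear.
Research Check-in: starts 6:25pm at or after Roadmap Sync ends 2:20pm → clear.
Design Session: starts 6:40pm at or after Roadmap Sync ends 2:20pm → clear.

Yes — the slot is free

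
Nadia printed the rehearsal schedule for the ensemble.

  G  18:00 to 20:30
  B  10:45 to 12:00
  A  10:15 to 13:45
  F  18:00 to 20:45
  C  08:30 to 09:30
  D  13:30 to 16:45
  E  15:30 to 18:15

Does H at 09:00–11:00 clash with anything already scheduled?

C: starts 08:30 before H ends 11:00, and ends 09:30 after H starts 09:00 → overlap.
A: starts 10:15 before H ends 11:00, and ends 13:45 after H starts 09:00 → overlap.
B: starts 10:45 before H ends 11:00, and ends 12:00 after H starts 09:00 → overlap.
D: starts 13:30 at or after H ends 11:00 → clear.
E: starts 15:30 at or after H ends 11:00 → clear.
F: starts 18:00 at or after H ends 11:00 → clear.
G: starts 18:00 at or after H ends 11:00 → clear.
H overlaps A, B, C.

Yes — it overlaps A, B, C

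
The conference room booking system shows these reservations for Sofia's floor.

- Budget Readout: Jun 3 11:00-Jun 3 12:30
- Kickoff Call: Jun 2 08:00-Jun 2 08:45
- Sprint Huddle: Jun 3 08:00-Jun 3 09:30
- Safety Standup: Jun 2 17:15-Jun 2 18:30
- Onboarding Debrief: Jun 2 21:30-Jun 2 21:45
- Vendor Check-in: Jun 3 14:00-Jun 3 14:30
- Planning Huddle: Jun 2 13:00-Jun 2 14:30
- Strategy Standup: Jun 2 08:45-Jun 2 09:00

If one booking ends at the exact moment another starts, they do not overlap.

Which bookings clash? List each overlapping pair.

no conflicts

Sorted by start: Kickoff Call, Strategy Standup, Planning Huddle, Safety Standup, Onboarding Debrief, Sprint Huddle, Budget Readout, Vendor Check-in.
Strategy Standup starts exactly when Kickoff Call ends (back-to-back, no overlap), so nothing later overlaps Kickoff Call either.
Planning Huddle starts after Strategy Standup ends, so nothing later overlaps Strategy Standup either.
Safety Standup starts after Planning Huddle ends, so nothing later overlaps Planning Huddle either.
Onboarding Debrief starts after Safety Standup ends, so nothing later overlaps Safety Standup either.
Sprint Huddle starts after Onboarding Debrief ends, so nothing later overlaps Onboarding Debrief either.
Budget Readout starts after Sprint Huddle ends, so nothing later overlaps Sprint Huddle either.
Vendor Check-in starts after Budget Readout ends.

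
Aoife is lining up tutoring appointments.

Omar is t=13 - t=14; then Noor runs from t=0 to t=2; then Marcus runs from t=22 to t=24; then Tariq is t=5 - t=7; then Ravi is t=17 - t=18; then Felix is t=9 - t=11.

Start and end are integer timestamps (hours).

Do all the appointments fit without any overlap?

Check each pair: they overlap iff neither finishes before the other starts.
Sorted by start: Noor, Tariq, Felix, Omar, Ravi, Marcus.
Tariq starts after Noor ends; Noor is clear from here.
Felix starts after Tariq ends; Tariq is clear from here.
Omar starts after Felix ends; Felix is clear from here.
Ravi starts after Omar ends; Omar is clear from here.
Marcus starts after Ravi ends.
Every pair is clear; the schedule has no overlaps.

Yes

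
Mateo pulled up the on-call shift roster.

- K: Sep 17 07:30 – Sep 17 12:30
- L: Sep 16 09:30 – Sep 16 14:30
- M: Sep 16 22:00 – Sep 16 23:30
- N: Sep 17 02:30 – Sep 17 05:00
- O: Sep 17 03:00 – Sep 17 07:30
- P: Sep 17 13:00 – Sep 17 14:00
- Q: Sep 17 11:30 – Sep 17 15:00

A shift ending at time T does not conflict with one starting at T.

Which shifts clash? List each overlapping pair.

Check each pair: they overlap iff neither finishes before the other starts.
Sorted by start: L, M, N, O, K, Q, P.
M starts after L ends; L is clear from here.
N starts after M ends; M is clear from here.
O starts before N ends → N and O overlap.
K starts after N ends; N is clear from here.
K starts exactly when O ends (back-to-back, no overlap); O is clear from here.
Q starts before K ends → K and Q overlap.
P starts after K ends.
P starts before Q ends → Q and P overlap.

K & Q, N & O, P & Q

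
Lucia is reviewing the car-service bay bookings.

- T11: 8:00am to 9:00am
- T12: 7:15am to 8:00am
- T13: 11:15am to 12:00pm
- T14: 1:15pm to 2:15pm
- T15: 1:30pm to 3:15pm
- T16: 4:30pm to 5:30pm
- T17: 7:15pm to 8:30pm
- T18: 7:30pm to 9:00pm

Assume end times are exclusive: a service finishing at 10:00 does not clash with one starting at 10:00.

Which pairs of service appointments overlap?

T14 & T15, T17 & T18

Two intervals overlap when each starts before the other ends.
Sorted by start: T12, T11, T13, T14, T15, T16, T17, T18.
T11 starts exactly when T12 ends (back-to-back, no overlap) — done with T12.
T13 starts after T11 ends — done with T11.
T14 starts after T13 ends — done with T13.
T15 starts before T14 ends → T14 and T15 overlap.
T16 starts after T14 ends — done with T14.
T16 starts after T15 ends — done with T15.
T17 starts after T16 ends — done with T16.
T18 starts before T17 ends → T17 and T18 overlap.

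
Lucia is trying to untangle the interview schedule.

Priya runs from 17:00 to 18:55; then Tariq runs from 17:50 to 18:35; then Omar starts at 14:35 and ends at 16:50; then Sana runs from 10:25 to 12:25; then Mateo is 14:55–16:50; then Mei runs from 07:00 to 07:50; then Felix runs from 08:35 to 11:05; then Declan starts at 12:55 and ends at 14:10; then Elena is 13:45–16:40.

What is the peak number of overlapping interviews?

Walk through starts and ends in time order (an end at T is processed before a start at T):
07:00 start Mei → 1
07:50 end Mei → 0
08:35 start Felix → 1
10:25 start Sana → 2
11:05 end Felix → 1
12:25 end Sana → 0
12:55 start Declan → 1
13:45 start Elena → 2
14:10 end Declan → 1
14:35 start Omar → 2
14:55 start Mateo → 3
16:40 end Elena → 2
16:50 end Mateo → 1
16:50 end Omar → 0
17:00 start Priya → 1
17:50 start Tariq → 2
18:35 end Tariq → 1
18:55 end Priya → 0
Peak is 3, at 14:55 (Elena, Mateo, Omar).

3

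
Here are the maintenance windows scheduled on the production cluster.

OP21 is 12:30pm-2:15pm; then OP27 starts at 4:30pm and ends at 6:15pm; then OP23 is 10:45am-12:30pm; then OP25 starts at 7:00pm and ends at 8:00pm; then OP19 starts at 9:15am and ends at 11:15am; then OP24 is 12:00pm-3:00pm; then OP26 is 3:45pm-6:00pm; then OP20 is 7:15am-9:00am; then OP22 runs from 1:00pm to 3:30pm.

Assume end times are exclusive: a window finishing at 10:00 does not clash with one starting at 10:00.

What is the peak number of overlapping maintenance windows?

3

Sweep the timeline, counting +1 at each start and −1 at each end (ends before starts at a tie):
7:15am start OP20 → 1
9:00am end OP20 → 0
9:15am start OP19 → 1
10:45am start OP23 → 2
11:15am end OP19 → 1
12:00pm start OP24 → 2
12:30pm end OP23 → 1
12:30pm start OP21 → 2
1:00pm start OP22 → 3
2:15pm end OP21 → 2
3:00pm end OP24 → 1
3:30pm end OP22 → 0
3:45pm start OP26 → 1
4:30pm start OP27 → 2
6:00pm end OP26 → 1
6:15pm end OP27 → 0
7:00pm start OP25 → 1
8:00pm end OP25 → 0
Peak is 3, at 1:00pm (OP21, OP22, OP24).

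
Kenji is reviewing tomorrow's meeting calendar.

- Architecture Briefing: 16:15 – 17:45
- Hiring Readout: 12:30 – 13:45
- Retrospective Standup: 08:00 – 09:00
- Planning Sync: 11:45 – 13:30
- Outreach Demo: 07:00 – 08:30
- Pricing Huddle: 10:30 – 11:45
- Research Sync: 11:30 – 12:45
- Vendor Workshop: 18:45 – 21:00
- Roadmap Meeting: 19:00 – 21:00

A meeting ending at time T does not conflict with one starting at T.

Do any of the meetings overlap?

Yes

Two intervals overlap when each starts before the other ends.
Sorted by start: Outreach Demo, Retrospective Standup, Pricing Huddle, Research Sync, Planning Sync, Hiring Readout, Architecture Briefing, Vendor Workshop, Roadmap Meeting.
Retrospective Standup starts before Outreach Demo ends → Outreach Demo and Retrospective Standup overlap.
That's a conflict, so the schedule is not conflict-free.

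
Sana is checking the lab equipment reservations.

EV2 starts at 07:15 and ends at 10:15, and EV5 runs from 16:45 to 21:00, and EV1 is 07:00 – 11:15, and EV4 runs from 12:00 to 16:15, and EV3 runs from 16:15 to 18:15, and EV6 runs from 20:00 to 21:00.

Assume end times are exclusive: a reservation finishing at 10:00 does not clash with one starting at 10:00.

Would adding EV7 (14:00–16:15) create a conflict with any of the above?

Yes — it overlaps EV4

EV1: ends 11:15 at or before EV7 starts 14:00 → clear.
EV2: ends 10:15 at or before EV7 starts 14:00 → clear.
EV4: starts 12:00 before EV7 ends 16:15, and ends 16:15 after EV7 starts 14:00 → overlap.
EV3: starts 16:15 at or after EV7 ends 16:15 → clear.
EV5: starts 16:45 at or after EV7 ends 16:15 → clear.
EV6: starts 20:00 at or after EV7 ends 16:15 → clear.
EV7 overlaps EV4.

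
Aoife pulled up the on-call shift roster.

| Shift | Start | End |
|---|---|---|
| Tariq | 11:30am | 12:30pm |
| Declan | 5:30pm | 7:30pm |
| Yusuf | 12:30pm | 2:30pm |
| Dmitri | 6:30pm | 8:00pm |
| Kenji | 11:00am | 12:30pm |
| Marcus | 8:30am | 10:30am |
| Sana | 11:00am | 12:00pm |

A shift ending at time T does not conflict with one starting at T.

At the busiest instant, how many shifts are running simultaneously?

3

Sort all start/end points and keep a running count:
8:30am start Marcus → 1
10:30am end Marcus → 0
11:00am start Kenji → 1
11:00am start Sana → 2
11:30am start Tariq → 3
12:00pm end Sana → 2
12:30pm end Kenji → 1
12:30pm end Tariq → 0
12:30pm start Yusuf → 1
2:30pm end Yusuf → 0
5:30pm start Declan → 1
6:30pm start Dmitri → 2
7:30pm end Declan → 1
8:00pm end Dmitri → 0
Peak is 3, at 11:30am (Kenji, Sana, Tariq).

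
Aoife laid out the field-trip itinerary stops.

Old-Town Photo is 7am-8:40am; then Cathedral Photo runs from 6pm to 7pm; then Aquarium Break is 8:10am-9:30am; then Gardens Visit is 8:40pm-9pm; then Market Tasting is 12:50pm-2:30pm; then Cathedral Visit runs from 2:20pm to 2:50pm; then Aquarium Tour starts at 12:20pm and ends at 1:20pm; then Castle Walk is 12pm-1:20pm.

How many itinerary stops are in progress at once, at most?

3

Walk through starts and ends in time order (an end at T is processed before a start at T):
7am start Old-Town Photo → 1
8:10am start Aquarium Break → 2
8:40am end Old-Town Photo → 1
9:30am end Aquarium Break → 0
12pm start Castle Walk → 1
12:20pm start Aquarium Tour → 2
12:50pm start Market Tasting → 3
1:20pm end Aquarium Tour → 2
1:20pm end Castle Walk → 1
2:20pm start Cathedral Visit → 2
2:30pm end Market Tasting → 1
2:50pm end Cathedral Visit → 0
6pm start Cathedral Photo → 1
7pm end Cathedral Photo → 0
8:40pm start Gardens Visit → 1
9pm end Gardens Visit → 0
Peak is 3, at 12:50pm (Aquarium Tour, Castle Walk, Market Tasting).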